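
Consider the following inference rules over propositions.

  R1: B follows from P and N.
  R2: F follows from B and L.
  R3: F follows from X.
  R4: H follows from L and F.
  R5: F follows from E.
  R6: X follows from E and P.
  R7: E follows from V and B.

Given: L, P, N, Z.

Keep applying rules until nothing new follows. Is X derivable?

No

X would need E and P (R6), but E is never established.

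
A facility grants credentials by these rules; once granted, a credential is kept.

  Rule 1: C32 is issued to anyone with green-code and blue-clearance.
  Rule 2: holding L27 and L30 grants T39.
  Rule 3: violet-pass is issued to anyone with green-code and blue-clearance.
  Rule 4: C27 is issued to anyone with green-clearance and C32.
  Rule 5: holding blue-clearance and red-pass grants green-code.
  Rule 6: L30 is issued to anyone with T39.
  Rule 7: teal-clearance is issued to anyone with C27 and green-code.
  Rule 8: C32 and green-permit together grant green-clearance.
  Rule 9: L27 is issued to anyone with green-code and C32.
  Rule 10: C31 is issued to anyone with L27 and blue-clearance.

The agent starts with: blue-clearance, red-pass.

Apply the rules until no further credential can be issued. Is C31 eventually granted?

Holding blue-clearance and red-pass grants green-code (Rule 5).
Holding green-code and blue-clearance grants C32 (Rule 1).
Holding green-code and C32 grants L27 (Rule 9).
Holding L27 and blue-clearance grants C31 (Rule 10).

Yes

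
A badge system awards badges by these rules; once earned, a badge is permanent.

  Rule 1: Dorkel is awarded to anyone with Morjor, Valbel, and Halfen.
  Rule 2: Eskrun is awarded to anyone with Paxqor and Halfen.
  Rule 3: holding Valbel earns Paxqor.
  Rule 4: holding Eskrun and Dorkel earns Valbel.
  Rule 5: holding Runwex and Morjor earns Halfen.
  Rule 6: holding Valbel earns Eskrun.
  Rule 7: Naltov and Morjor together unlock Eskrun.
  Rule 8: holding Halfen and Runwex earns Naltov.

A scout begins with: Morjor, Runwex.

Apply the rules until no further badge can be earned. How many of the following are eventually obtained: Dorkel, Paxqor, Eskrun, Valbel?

With Runwex and Morjor, Halfen is earned (Rule 5).
With Halfen and Runwex, Naltov is earned (Rule 8).
With Naltov and Morjor, Eskrun is earned (Rule 7).
Dorkel would need Morjor, Valbel, and Halfen (Rule 1), but Valbel is never earned.
Paxqor would need Valbel (Rule 3), but Valbel is never earned.
Eskrun: reached.
Valbel would need Eskrun and Dorkel (Rule 4), but Dorkel is never earned.
Reached: Eskrun — 1 of the 4.

1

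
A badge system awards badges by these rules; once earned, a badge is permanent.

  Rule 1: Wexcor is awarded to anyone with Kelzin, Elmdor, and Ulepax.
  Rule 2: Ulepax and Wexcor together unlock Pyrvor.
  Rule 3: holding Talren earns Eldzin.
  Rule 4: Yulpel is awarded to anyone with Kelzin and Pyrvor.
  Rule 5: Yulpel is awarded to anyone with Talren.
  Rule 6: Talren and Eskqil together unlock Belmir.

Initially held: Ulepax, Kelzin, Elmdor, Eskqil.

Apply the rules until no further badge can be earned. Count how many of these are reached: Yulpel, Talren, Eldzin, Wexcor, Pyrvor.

With Kelzin, Elmdor, and Ulepax, Wexcor is earned (Rule 1).
With Ulepax and Wexcor, Pyrvor is earned (Rule 2).
With Kelzin and Pyrvor, Yulpel is earned (Rule 4).
Yulpel: reached.
No rule produces Talren, and it is not given.
Eldzin would need Talren (Rule 3), but Talren is never earned.
Wexcor: reached.
Pyrvor: reached.
Reached: Yulpel, Wexcor, and Pyrvor — 3 of the 5.

3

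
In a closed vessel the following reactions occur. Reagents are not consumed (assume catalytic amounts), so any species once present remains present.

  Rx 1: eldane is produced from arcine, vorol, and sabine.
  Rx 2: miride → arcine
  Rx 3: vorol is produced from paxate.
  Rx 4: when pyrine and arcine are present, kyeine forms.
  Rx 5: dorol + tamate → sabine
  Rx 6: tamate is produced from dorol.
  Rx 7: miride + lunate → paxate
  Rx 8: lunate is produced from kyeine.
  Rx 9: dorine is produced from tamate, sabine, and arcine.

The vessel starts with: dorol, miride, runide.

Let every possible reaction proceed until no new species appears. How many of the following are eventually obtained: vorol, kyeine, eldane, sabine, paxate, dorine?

miride present → arcine forms (Rx 2).
dorol present → tamate forms (Rx 6).
dorol and tamate present → sabine forms (Rx 5).
tamate, sabine, and arcine present → dorine forms (Rx 9).
vorol would need paxate (Rx 3), but paxate never forms.
kyeine would need pyrine and arcine (Rx 4), but pyrine never forms.
eldane would need arcine, vorol, and sabine (Rx 1), but vorol never forms.
sabine: reached.
paxate would need miride and lunate (Rx 7), but lunate never forms.
dorine: reached.
Reached: sabine and dorine — 2 of the 6.

2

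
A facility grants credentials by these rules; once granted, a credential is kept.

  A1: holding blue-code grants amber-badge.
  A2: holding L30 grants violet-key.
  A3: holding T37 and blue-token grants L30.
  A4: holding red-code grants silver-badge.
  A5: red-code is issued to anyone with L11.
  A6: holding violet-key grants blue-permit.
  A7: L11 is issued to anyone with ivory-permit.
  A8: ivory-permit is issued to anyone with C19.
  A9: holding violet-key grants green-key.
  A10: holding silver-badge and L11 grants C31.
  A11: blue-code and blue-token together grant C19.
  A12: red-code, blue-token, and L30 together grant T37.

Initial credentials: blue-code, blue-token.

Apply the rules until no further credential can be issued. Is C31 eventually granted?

Holding blue-code and blue-token grants C19 (A11).
Holding C19 grants ivory-permit (A8).
Holding ivory-permit grants L11 (A7).
Holding L11 grants red-code (A5).
Holding red-code grants silver-badge (A4).
Holding silver-badge and L11 grants C31 (A10).

Yes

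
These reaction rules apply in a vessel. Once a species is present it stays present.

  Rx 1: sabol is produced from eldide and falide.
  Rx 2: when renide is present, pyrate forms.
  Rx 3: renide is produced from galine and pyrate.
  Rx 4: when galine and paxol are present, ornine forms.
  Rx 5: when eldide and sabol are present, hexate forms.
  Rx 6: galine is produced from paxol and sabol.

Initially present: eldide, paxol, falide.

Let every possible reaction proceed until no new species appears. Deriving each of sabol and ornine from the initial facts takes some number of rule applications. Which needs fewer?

sabol: eldide and falide present → sabol forms (Rx 1). [1 rule application]
ornine: eldide and falide present → sabol forms (Rx 1). paxol and sabol present → galine forms (Rx 6). galine and paxol present → ornine forms (Rx 4). [3 rule applications]
sabol needs fewer.

sabol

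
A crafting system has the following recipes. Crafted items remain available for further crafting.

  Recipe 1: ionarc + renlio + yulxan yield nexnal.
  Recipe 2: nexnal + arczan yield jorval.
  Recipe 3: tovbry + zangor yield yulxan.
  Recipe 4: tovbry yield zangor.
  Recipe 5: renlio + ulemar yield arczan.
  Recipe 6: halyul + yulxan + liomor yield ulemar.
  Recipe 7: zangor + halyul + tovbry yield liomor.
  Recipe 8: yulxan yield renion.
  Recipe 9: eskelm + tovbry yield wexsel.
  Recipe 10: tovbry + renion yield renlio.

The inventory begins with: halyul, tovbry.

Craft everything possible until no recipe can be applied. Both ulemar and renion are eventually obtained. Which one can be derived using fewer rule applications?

renion

renion: Using Recipe 4, tovbry makes zangor. Using Recipe 3, tovbry and zangor make yulxan. Using Recipe 8, yulxan makes renion. [3 rule applications]
ulemar: Using Recipe 4, tovbry makes zangor. zangor + halyul + tovbry → liomor (Recipe 7). Using Recipe 3, tovbry and zangor make yulxan. Using Recipe 6, halyul, yulxan, and liomor make ulemar. [4 rule applications]
renion needs fewer.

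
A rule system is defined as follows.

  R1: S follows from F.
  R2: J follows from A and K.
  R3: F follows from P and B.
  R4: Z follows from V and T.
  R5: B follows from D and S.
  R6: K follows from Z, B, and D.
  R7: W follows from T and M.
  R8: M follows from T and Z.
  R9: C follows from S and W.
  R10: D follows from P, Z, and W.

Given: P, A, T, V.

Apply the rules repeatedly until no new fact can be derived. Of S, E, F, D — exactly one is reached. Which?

D

V and T hold, so Z follows (R4).
From T and Z, R8 gives M.
From T and M, R7 gives W.
From P, Z, and W, R10 gives D.
S would need F (R1), but F is never established. F would need P and B (R3), but B is never established. No rule produces E, and it is not given.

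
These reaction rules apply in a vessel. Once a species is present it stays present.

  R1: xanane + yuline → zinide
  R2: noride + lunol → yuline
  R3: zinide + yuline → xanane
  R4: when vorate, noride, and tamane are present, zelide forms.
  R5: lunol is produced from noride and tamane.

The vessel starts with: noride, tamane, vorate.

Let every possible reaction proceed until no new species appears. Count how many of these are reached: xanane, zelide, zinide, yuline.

noride and tamane present → lunol forms (R5).
vorate, noride, and tamane present → zelide forms (R4).
noride and lunol present → yuline forms (R2).
xanane would need zinide and yuline (R3), but zinide never forms.
zelide: reached.
zinide would need xanane and yuline (R1), but xanane never forms.
yuline: reached.
Reached: zelide and yuline — 2 of the 4.

2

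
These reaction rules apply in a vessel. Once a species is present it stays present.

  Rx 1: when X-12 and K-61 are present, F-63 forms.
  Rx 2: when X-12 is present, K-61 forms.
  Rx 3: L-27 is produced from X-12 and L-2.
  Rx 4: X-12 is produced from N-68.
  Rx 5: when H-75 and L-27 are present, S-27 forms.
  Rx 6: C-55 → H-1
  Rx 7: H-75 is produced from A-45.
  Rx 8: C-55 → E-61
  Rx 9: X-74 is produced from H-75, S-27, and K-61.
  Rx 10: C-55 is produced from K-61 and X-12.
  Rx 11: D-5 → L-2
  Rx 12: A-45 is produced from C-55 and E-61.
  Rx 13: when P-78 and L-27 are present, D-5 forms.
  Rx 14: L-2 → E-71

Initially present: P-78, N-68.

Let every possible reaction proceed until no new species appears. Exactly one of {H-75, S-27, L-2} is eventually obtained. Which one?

N-68 present → X-12 forms (Rx 4).
X-12 present → K-61 forms (Rx 2).
K-61 and X-12 present → C-55 forms (Rx 10).
C-55 present → E-61 forms (Rx 8).
C-55 and E-61 present → A-45 forms (Rx 12).
A-45 present → H-75 forms (Rx 7).
L-2 would need D-5 (Rx 11), but D-5 never forms. S-27 would need H-75 and L-27 (Rx 5), but L-27 never forms.

H-75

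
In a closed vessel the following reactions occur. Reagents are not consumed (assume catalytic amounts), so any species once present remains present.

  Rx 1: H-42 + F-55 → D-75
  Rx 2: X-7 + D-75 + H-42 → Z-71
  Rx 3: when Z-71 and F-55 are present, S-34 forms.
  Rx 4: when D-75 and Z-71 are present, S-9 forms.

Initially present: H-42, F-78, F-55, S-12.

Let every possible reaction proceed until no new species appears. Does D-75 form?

Yes

H-42 and F-55 present → D-75 forms (Rx 1).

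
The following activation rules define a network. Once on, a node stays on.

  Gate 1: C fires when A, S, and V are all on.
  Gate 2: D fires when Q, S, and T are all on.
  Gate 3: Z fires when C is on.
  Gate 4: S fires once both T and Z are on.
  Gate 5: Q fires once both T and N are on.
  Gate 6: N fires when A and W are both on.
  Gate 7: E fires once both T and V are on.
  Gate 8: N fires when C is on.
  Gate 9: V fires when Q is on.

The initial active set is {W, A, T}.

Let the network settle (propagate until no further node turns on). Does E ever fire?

Yes

Gate 6: A and W on → N on.
T and N are on, so Q fires (Gate 5).
Gate 9: Q on → V on.
T and V are on, so E fires (Gate 7).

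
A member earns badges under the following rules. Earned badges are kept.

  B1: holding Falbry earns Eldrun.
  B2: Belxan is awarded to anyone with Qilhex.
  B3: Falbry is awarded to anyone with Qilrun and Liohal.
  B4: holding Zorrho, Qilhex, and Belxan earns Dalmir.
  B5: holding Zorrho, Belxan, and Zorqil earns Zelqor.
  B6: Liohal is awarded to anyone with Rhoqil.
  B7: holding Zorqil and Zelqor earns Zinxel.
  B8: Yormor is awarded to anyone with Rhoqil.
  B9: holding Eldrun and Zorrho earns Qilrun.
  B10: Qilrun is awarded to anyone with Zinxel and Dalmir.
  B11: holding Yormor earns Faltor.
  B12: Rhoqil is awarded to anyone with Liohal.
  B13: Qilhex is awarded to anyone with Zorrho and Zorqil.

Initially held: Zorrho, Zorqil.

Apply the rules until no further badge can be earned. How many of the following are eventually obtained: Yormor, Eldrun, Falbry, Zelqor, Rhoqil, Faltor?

1

With Zorrho and Zorqil, Qilhex is earned (B13).
With Qilhex, Belxan is earned (B2).
With Zorrho, Belxan, and Zorqil, Zelqor is earned (B5).
Yormor would need Rhoqil (B8), but Rhoqil is never earned.
Eldrun would need Falbry (B1), but Falbry is never earned.
Falbry would need Qilrun and Liohal (B3), but Liohal is never earned.
Zelqor: reached.
Rhoqil would need Liohal (B12), but Liohal is never earned.
Faltor would need Yormor (B11), but Yormor is never earned.
Reached: Zelqor — 1 of the 6.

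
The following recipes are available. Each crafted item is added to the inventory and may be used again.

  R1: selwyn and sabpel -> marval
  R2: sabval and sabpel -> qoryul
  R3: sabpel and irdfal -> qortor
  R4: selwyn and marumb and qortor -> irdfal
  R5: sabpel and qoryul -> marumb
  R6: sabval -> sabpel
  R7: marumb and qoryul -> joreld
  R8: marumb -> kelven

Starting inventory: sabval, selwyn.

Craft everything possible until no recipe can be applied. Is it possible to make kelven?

Using R6, sabval makes sabpel.
Using R2, sabval and sabpel make qoryul.
Using R5, sabpel and qoryul make marumb.
Using R8, marumb makes kelven.

Yes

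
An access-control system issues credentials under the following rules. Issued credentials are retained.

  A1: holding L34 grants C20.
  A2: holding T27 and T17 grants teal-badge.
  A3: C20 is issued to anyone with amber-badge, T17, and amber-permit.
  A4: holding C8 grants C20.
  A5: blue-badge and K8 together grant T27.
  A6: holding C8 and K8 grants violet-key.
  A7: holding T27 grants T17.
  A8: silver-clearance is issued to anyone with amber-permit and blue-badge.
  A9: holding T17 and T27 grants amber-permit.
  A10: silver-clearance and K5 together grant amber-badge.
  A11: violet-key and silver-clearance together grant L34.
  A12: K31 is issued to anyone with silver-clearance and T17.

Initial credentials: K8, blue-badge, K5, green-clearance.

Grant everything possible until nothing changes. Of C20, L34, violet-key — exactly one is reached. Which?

C20

Holding blue-badge and K8 grants T27 (A5).
Holding T27 grants T17 (A7).
Holding T17 and T27 grants amber-permit (A9).
Holding amber-permit and blue-badge grants silver-clearance (A8).
Holding silver-clearance and K5 grants amber-badge (A10).
Holding amber-badge, T17, and amber-permit grants C20 (A3).
violet-key would need C8 and K8 (A6), but C8 is never granted. L34 would need violet-key and silver-clearance (A11), but violet-key is never granted.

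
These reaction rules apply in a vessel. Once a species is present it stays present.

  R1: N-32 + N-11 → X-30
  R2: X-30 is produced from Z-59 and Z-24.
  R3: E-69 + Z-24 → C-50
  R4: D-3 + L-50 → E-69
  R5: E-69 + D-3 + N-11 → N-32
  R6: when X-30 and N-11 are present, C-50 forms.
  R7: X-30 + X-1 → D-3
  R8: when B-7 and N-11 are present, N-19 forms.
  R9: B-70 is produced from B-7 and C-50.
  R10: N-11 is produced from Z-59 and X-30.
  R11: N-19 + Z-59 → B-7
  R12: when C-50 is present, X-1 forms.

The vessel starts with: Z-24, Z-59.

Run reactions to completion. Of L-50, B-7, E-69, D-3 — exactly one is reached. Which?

Z-59 and Z-24 present → X-30 forms (R2).
Z-59 and X-30 present → N-11 forms (R10).
X-30 and N-11 present → C-50 forms (R6).
C-50 present → X-1 forms (R12).
X-30 and X-1 present → D-3 forms (R7).
E-69 would need D-3 and L-50 (R4), but L-50 never forms. No rule produces L-50, and it is not given. B-7 would need N-19 and Z-59 (R11), but N-19 never forms.

D-3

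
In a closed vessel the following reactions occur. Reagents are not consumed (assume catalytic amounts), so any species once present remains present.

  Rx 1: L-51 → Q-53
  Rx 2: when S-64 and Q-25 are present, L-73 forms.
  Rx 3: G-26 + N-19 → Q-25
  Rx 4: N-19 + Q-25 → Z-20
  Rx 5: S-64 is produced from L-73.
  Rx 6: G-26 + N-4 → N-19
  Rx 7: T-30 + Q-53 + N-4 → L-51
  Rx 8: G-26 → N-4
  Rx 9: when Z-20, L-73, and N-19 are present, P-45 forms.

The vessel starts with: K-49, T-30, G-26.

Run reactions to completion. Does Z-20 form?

G-26 present → N-4 forms (Rx 8).
G-26 and N-4 present → N-19 forms (Rx 6).
G-26 and N-19 present → Q-25 forms (Rx 3).
N-19 and Q-25 present → Z-20 forms (Rx 4).

Yes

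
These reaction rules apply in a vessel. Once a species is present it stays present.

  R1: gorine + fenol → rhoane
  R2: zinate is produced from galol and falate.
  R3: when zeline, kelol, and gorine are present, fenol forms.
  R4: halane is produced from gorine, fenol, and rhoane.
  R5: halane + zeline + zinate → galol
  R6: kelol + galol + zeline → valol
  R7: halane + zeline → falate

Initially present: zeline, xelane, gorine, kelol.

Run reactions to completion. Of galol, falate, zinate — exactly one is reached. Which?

falate

zeline, kelol, and gorine present → fenol forms (R3).
gorine and fenol present → rhoane forms (R1).
gorine, fenol, and rhoane present → halane forms (R4).
halane and zeline present → falate forms (R7).
galol would need halane, zeline, and zinate (R5), but zinate never forms. zinate would need galol and falate (R2), but galol never forms.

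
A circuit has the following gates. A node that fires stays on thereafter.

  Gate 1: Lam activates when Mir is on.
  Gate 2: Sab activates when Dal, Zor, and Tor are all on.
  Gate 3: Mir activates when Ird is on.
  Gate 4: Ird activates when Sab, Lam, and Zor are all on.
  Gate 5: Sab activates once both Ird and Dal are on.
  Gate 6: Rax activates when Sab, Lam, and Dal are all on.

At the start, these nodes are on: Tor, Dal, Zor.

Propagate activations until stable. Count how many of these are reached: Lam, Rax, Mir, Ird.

Lam would need Mir (Gate 1), but Mir never turns on.
Rax would need Sab, Lam, and Dal (Gate 6), but Lam never turns on.
Mir would need Ird (Gate 3), but Ird never turns on.
Ird would need Sab, Lam, and Zor (Gate 4), but Lam never turns on.
None of the 4 are reached.

0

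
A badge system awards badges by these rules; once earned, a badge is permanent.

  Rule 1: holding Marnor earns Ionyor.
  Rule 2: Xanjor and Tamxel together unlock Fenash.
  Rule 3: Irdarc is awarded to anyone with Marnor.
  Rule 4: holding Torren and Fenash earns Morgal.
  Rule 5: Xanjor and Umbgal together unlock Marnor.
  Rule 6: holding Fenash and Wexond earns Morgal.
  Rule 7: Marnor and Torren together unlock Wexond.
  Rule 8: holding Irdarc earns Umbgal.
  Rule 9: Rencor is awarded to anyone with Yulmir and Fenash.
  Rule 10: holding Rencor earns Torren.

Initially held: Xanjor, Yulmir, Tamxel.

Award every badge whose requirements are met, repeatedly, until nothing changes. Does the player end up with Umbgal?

Umbgal would need Irdarc (Rule 8), but Irdarc is never earned.

No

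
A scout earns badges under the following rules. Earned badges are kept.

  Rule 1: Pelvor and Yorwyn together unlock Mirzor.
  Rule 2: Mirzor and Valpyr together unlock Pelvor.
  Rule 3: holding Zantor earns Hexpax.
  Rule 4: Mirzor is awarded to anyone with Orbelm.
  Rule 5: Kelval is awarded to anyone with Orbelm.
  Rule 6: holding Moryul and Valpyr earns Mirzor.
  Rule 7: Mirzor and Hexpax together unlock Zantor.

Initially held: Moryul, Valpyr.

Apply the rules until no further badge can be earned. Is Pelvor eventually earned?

Yes

With Moryul and Valpyr, Mirzor is earned (Rule 6).
With Mirzor and Valpyr, Pelvor is earned (Rule 2).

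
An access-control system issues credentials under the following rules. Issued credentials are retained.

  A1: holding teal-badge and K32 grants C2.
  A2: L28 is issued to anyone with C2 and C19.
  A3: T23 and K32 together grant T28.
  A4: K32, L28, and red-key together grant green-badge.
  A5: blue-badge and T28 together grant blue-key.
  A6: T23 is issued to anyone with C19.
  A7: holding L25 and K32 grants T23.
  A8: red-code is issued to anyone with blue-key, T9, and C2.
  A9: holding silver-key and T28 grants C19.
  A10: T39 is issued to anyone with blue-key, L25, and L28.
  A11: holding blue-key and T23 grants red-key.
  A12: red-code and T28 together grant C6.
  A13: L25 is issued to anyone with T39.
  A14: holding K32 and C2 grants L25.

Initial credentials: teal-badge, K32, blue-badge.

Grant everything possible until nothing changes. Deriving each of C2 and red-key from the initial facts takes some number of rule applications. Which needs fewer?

C2: Holding teal-badge and K32 grants C2 (A1). [1 rule application]
red-key: Holding teal-badge and K32 grants C2 (A1). Holding K32 and C2 grants L25 (A14). Holding L25 and K32 grants T23 (A7). Holding T23 and K32 grants T28 (A3). Holding blue-badge and T28 grants blue-key (A5). Holding blue-key and T23 grants red-key (A11). [6 rule applications]
C2 needs fewer.

C2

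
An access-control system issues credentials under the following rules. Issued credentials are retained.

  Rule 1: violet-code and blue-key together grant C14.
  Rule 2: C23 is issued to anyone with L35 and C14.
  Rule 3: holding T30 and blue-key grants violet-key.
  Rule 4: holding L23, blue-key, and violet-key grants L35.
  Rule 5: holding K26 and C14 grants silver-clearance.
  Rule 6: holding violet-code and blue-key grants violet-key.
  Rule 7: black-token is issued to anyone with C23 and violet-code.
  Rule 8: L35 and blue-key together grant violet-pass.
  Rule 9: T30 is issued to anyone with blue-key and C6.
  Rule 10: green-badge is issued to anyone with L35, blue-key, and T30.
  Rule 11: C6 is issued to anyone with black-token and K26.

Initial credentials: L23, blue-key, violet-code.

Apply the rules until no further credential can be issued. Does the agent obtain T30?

T30 would need blue-key and C6 (Rule 9), but C6 is never granted.

No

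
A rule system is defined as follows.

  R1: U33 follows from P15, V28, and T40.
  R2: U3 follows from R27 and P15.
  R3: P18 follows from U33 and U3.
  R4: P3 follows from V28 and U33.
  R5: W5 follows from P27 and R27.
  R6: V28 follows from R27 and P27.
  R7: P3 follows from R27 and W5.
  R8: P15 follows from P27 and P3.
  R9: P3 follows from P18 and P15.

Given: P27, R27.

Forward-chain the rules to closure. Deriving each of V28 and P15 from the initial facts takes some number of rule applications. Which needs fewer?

V28

V28: From R27 and P27, R6 gives V28. [1 rule application]
P15: From P27 and R27, R5 gives W5. R27 and W5 hold, so P3 follows (R7). P27 and P3 hold, so P15 follows (R8). [3 rule applications]
V28 needs fewer.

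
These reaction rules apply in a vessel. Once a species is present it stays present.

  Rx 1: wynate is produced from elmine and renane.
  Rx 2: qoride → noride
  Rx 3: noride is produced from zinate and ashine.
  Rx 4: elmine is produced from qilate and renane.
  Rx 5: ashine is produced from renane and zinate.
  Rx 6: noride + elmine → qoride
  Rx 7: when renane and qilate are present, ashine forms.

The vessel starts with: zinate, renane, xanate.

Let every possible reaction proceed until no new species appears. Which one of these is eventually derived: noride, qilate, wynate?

renane and zinate present → ashine forms (Rx 5).
zinate and ashine present → noride forms (Rx 3).
No rule produces qilate, and it is not given. wynate would need elmine and renane (Rx 1), but elmine never forms.

noride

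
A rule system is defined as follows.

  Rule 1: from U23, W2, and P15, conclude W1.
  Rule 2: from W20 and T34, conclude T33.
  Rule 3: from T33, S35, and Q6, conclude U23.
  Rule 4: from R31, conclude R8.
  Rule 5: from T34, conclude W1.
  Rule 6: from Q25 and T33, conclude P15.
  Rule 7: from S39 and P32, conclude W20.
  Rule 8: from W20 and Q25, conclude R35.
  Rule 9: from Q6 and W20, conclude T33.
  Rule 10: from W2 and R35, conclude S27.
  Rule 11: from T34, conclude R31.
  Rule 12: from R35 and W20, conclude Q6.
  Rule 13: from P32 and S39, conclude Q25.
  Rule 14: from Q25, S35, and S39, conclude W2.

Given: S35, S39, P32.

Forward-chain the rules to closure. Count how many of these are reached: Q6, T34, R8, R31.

From S39 and P32, Rule 7 gives W20.
From P32 and S39, Rule 13 gives Q25.
From W20 and Q25, Rule 8 gives R35.
R35 and W20 hold, so Q6 follows (Rule 12).
Q6: reached.
No rule produces T34, and it is not given.
R8 would need R31 (Rule 4), but R31 is never established.
R31 would need T34 (Rule 11), but T34 is never established.
Reached: Q6 — 1 of the 4.

1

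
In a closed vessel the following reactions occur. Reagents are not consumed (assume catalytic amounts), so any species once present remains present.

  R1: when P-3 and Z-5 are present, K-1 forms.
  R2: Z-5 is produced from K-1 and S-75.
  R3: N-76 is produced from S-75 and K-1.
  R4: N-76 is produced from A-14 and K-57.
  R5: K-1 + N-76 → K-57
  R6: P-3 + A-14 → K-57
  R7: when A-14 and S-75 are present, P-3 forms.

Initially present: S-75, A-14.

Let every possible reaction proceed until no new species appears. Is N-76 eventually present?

Yes

A-14 and S-75 present → P-3 forms (R7).
P-3 and A-14 present → K-57 forms (R6).
A-14 and K-57 present → N-76 forms (R4).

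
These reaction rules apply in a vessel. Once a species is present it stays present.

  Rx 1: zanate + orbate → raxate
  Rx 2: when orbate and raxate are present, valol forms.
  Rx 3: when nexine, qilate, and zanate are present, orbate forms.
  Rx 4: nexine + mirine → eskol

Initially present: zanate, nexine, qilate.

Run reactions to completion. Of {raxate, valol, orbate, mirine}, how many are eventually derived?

nexine, qilate, and zanate present → orbate forms (Rx 3).
zanate and orbate present → raxate forms (Rx 1).
orbate and raxate present → valol forms (Rx 2).
raxate: reached.
valol: reached.
orbate: reached.
No rule produces mirine, and it is not given.
Reached: raxate, valol, and orbate — 3 of the 4.

3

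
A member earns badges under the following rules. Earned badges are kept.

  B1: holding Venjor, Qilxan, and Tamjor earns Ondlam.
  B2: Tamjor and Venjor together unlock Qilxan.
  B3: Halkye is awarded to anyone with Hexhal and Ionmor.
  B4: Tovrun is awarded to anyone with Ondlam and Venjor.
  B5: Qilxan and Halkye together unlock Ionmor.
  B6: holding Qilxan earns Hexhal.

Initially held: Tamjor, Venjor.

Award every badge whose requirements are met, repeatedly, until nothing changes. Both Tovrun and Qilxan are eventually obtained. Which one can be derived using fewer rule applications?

Qilxan

Qilxan: With Tamjor and Venjor, Qilxan is earned (B2). [1 rule application]
Tovrun: With Tamjor and Venjor, Qilxan is earned (B2). With Venjor, Qilxan, and Tamjor, Ondlam is earned (B1). With Ondlam and Venjor, Tovrun is earned (B4). [3 rule applications]
Qilxan needs fewer.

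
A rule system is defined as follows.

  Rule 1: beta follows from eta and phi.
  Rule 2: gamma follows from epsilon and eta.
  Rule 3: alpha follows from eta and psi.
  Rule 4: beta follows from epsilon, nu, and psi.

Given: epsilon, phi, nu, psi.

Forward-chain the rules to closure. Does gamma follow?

No

gamma would need epsilon and eta (Rule 2), but eta is never established.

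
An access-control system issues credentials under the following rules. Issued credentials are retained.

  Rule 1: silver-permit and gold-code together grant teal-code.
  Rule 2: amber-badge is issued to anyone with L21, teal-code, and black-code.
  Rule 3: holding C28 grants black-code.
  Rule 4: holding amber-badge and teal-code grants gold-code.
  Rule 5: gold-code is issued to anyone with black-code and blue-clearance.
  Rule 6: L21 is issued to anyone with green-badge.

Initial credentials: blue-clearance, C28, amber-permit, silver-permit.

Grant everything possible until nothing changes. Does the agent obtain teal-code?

Holding C28 grants black-code (Rule 3).
Holding black-code and blue-clearance grants gold-code (Rule 5).
Holding silver-permit and gold-code grants teal-code (Rule 1).

Yes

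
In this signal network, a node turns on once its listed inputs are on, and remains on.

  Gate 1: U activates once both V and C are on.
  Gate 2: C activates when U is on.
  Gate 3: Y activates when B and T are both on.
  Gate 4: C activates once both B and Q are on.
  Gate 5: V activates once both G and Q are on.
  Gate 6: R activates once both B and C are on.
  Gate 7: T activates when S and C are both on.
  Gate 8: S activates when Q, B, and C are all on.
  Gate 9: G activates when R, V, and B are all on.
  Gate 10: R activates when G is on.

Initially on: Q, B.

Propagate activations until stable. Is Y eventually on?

Yes

Gate 4: B and Q on → C on.
Q, B, and C are on, so S activates (Gate 8).
S and C are on, so T activates (Gate 7).
B and T are on, so Y activates (Gate 3).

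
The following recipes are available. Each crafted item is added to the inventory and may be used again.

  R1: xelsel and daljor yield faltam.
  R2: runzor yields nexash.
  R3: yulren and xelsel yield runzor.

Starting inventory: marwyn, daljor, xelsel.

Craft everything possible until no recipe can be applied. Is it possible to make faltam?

xelsel and daljor → faltam (R1).

Yes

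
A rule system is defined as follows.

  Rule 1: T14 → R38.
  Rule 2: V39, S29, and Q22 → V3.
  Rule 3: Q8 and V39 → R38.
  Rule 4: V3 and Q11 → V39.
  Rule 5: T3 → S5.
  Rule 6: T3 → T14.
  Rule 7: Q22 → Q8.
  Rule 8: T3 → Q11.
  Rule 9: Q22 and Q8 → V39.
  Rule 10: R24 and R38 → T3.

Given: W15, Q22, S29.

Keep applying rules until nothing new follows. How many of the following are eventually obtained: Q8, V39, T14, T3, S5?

From Q22, Rule 7 gives Q8.
Q22 and Q8 hold, so V39 follows (Rule 9).
Q8: reached.
V39: reached.
T14 would need T3 (Rule 6), but T3 is never established.
T3 would need R24 and R38 (Rule 10), but R24 is never established.
S5 would need T3 (Rule 5), but T3 is never established.
Reached: Q8 and V39 — 2 of the 5.

2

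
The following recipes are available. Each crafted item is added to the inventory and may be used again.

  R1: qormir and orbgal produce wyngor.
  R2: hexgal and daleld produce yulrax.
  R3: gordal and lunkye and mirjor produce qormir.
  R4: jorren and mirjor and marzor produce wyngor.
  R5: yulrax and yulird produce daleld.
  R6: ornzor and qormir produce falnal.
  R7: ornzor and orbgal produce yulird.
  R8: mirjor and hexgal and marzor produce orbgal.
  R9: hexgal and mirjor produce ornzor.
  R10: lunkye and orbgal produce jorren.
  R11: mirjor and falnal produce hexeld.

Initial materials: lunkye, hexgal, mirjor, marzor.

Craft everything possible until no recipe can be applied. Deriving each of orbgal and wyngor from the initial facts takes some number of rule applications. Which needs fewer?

orbgal: mirjor and hexgal and marzor → orbgal (R8). [1 rule application]
wyngor: Using R8, mirjor, hexgal, and marzor make orbgal. Using R10, lunkye and orbgal make jorren. Using R4, jorren, mirjor, and marzor make wyngor. [3 rule applications]
orbgal needs fewer.

orbgal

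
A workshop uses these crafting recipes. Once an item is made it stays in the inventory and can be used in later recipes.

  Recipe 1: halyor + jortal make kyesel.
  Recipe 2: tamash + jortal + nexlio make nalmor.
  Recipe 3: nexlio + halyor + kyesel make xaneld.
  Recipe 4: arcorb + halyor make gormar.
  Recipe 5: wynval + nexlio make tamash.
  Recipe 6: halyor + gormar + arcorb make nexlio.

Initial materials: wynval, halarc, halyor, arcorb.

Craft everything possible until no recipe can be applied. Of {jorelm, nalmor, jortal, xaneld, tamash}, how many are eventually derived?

1

arcorb + halyor → gormar (Recipe 4).
halyor + gormar + arcorb → nexlio (Recipe 6).
Using Recipe 5, wynval and nexlio make tamash.
No rule produces jorelm, and it is not given.
nalmor would need tamash, jortal, and nexlio (Recipe 2), but jortal is never obtained.
No rule produces jortal, and it is not given.
xaneld would need nexlio, halyor, and kyesel (Recipe 3), but kyesel is never obtained.
tamash: reached.
Reached: tamash — 1 of the 5.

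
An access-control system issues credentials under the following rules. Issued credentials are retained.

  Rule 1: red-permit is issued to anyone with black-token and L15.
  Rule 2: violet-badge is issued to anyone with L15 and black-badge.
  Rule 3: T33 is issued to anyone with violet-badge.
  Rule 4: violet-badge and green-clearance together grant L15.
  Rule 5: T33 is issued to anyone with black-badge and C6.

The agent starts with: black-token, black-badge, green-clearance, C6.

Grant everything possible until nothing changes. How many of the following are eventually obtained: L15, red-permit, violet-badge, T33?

Holding black-badge and C6 grants T33 (Rule 5).
L15 would need violet-badge and green-clearance (Rule 4), but violet-badge is never granted.
red-permit would need black-token and L15 (Rule 1), but L15 is never granted.
violet-badge would need L15 and black-badge (Rule 2), but L15 is never granted.
T33: reached.
Reached: T33 — 1 of the 4.

1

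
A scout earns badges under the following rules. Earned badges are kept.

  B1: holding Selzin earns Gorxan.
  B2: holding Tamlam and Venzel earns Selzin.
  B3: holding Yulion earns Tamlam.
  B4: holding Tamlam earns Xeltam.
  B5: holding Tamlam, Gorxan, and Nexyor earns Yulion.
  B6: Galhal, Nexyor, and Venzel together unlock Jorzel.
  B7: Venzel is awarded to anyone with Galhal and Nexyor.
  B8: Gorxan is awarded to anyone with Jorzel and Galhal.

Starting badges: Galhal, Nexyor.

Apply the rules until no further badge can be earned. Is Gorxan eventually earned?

Yes

With Galhal and Nexyor, Venzel is earned (B7).
With Galhal, Nexyor, and Venzel, Jorzel is earned (B6).
With Jorzel and Galhal, Gorxan is earned (B8).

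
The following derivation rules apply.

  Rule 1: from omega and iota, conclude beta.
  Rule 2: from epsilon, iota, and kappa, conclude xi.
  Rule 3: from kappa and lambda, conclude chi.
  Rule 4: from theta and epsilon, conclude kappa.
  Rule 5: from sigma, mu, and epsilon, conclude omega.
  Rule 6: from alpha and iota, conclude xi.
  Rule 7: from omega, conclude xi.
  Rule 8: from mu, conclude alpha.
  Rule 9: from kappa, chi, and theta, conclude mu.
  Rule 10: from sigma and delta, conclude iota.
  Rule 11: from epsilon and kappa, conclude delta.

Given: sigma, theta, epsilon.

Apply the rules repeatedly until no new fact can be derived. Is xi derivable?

Yes

From theta and epsilon, Rule 4 gives kappa.
From epsilon and kappa, Rule 11 gives delta.
sigma and delta hold, so iota follows (Rule 10).
From epsilon, iota, and kappa, Rule 2 gives xi.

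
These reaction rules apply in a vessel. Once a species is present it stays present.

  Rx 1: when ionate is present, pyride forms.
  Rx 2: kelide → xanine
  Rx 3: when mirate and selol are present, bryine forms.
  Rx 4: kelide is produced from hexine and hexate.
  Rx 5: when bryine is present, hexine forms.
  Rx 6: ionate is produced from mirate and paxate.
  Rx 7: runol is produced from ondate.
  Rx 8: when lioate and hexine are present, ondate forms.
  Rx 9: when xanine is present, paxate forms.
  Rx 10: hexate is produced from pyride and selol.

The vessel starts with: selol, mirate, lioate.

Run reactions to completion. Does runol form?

Yes

mirate and selol present → bryine forms (Rx 3).
bryine present → hexine forms (Rx 5).
lioate and hexine present → ondate forms (Rx 8).
ondate present → runol forms (Rx 7).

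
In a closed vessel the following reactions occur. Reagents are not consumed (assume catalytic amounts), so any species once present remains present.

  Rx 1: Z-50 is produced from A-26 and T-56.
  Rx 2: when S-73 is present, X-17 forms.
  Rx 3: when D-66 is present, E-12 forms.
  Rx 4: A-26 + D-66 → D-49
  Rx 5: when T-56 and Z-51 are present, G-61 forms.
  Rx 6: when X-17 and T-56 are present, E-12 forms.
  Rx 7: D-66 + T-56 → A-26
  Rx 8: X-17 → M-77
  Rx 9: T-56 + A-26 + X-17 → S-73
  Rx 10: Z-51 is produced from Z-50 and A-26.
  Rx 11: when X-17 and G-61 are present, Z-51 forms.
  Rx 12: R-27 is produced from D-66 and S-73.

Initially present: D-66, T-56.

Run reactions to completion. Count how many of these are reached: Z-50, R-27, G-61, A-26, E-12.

D-66 and T-56 present → A-26 forms (Rx 7).
D-66 present → E-12 forms (Rx 3).
A-26 and T-56 present → Z-50 forms (Rx 1).
Z-50 and A-26 present → Z-51 forms (Rx 10).
T-56 and Z-51 present → G-61 forms (Rx 5).
Z-50: reached.
R-27 would need D-66 and S-73 (Rx 12), but S-73 never forms.
G-61: reached.
A-26: reached.
E-12: reached.
Reached: Z-50, G-61, A-26, and E-12 — 4 of the 5.

4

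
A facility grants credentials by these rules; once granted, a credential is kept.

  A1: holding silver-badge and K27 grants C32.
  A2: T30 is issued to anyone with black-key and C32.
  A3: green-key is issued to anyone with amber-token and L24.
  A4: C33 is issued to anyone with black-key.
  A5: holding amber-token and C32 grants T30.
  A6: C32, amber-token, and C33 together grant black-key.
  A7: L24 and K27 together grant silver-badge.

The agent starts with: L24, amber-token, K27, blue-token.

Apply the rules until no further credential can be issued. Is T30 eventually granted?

Holding L24 and K27 grants silver-badge (A7).
Holding silver-badge and K27 grants C32 (A1).
Holding amber-token and C32 grants T30 (A5).

Yes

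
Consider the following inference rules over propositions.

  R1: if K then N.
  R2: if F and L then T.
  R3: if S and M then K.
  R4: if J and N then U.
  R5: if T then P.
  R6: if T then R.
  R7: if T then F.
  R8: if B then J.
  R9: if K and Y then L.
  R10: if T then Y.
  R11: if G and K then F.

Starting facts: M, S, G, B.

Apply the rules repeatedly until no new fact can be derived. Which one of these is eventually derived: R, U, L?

S and M hold, so K follows (R3).
B holds, so J follows (R8).
From K, R1 gives N.
J and N hold, so U follows (R4).
R would need T (R6), but T is never established. L would need K and Y (R9), but Y is never established.

U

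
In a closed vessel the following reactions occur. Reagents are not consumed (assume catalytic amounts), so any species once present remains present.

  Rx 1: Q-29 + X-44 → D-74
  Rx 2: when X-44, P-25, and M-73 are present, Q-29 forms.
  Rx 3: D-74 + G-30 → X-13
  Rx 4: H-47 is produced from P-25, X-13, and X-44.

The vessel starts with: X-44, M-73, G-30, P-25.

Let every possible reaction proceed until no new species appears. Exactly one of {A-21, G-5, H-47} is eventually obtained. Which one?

X-44, P-25, and M-73 present → Q-29 forms (Rx 2).
Q-29 and X-44 present → D-74 forms (Rx 1).
D-74 and G-30 present → X-13 forms (Rx 3).
P-25, X-13, and X-44 present → H-47 forms (Rx 4).
No rule produces G-5, and it is not given. No rule produces A-21, and it is not given.

H-47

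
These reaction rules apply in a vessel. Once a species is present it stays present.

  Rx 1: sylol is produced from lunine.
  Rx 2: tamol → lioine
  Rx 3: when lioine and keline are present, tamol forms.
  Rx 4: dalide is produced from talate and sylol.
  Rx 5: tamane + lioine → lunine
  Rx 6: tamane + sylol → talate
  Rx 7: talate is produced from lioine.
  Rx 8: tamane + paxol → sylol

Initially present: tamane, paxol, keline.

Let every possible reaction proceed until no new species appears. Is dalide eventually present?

Yes

tamane and paxol present → sylol forms (Rx 8).
tamane and sylol present → talate forms (Rx 6).
talate and sylol present → dalide forms (Rx 4).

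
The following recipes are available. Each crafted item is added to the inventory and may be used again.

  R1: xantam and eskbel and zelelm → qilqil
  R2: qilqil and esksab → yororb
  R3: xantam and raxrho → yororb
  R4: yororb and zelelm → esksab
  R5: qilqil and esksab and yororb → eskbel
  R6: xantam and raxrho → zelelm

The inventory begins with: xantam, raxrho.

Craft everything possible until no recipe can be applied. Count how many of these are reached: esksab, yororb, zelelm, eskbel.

3

xantam and raxrho → zelelm (R6).
xantam and raxrho → yororb (R3).
Using R4, yororb and zelelm make esksab.
esksab: reached.
yororb: reached.
zelelm: reached.
eskbel would need qilqil, esksab, and yororb (R5), but qilqil is never obtained.
Reached: esksab, yororb, and zelelm — 3 of the 4.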